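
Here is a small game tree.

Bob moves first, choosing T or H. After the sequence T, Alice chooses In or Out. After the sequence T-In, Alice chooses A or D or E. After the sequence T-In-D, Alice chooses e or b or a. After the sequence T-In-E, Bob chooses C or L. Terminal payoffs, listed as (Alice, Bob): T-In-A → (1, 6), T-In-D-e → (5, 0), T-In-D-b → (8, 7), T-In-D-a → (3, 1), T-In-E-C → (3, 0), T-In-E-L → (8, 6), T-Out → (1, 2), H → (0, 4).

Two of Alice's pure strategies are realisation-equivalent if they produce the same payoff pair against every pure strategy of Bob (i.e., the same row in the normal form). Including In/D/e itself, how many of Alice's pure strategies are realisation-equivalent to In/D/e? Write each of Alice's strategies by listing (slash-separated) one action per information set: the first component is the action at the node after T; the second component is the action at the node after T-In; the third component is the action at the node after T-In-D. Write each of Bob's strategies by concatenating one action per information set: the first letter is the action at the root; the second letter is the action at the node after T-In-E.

Row for In/D/e (columns TC, TL, HC, HL): (5,0) (5,0) (0,4) (0,4).
Every one of Alice's information sets is on the play path for some reply by Bob when Alice follows In/D/e.
Changing the action at any of them therefore changes at least one column, so only In/D/e itself gives this row.

1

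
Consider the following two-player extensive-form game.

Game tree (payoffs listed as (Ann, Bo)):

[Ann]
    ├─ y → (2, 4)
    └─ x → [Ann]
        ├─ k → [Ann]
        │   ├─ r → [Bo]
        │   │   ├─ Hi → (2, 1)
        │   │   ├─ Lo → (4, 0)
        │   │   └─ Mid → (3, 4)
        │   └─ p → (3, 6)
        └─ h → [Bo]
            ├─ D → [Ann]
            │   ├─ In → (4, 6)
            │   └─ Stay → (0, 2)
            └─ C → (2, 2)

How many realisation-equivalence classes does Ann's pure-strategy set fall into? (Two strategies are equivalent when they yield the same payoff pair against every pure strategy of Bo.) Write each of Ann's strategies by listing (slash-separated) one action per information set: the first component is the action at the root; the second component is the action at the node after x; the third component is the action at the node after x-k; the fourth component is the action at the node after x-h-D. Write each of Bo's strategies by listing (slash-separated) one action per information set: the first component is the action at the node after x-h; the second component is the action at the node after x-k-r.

5

Ann has 16 pure strategies: y/k/r/In, y/k/r/Stay, y/k/p/In, y/k/p/Stay, y/h/r/In, y/h/r/Stay, y/h/p/In, y/h/p/Stay, x/k/r/In, x/k/r/Stay, x/k/p/In, x/k/p/Stay, x/h/r/In, x/h/r/Stay, x/h/p/In, x/h/p/Stay. Columns: D/Hi, D/Lo, D/Mid, C/Hi, C/Lo, C/Mid.
{y/k/r/In, y/k/r/Stay, y/k/p/In, y/k/p/Stay, y/h/r/In, y/h/r/Stay, y/h/p/In, y/h/p/Stay} → row (2,4) (2,4) (2,4) (2,4) (2,4) (2,4)
{x/k/r/In, x/k/r/Stay} → row (2,1) (4,0) (3,4) (2,1) (4,0) (3,4)
{x/k/p/In, x/k/p/Stay} → row (3,6) (3,6) (3,6) (3,6) (3,6) (3,6)
{x/h/r/In, x/h/p/In} → row (4,6) (4,6) (4,6) (2,2) (2,2) (2,2)
{x/h/r/Stay, x/h/p/Stay} → row (0,2) (0,2) (0,2) (2,2) (2,2) (2,2)
That's 5 distinct rows out of 16 strategies.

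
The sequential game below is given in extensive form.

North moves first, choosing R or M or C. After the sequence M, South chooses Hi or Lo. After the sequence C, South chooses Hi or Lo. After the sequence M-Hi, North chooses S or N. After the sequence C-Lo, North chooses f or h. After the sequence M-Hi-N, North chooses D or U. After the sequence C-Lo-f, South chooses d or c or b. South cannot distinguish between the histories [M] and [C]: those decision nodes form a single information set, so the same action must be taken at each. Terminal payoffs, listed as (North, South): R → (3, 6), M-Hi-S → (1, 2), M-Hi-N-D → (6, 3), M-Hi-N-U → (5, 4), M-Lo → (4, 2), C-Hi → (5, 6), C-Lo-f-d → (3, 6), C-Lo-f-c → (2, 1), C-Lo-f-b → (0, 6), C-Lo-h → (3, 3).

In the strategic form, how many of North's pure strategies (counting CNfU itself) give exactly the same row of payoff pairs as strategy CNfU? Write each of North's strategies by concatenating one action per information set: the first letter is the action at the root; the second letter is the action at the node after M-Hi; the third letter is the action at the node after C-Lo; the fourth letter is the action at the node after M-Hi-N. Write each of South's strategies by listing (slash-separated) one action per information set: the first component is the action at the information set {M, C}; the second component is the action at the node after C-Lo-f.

Row for CNfU (columns Hi/d, Hi/c, Hi/b, Lo/d, Lo/c, Lo/b): (5,6) (5,6) (5,6) (3,6) (2,1) (0,6).
Under CNfU, North's choice at the node after M-Hi and at the node after M-Hi-N can never be reached regardless of what South does, so varying those choices leaves every outcome unchanged.
Holding the reachable choices fixed and varying the unreachable ones freely already gives 2 × 2 = 4 equivalent strategies.
No other strategy reproduces this row, so those 4 are the full class: CSfD, CSfU, CNfD, CNfU.

4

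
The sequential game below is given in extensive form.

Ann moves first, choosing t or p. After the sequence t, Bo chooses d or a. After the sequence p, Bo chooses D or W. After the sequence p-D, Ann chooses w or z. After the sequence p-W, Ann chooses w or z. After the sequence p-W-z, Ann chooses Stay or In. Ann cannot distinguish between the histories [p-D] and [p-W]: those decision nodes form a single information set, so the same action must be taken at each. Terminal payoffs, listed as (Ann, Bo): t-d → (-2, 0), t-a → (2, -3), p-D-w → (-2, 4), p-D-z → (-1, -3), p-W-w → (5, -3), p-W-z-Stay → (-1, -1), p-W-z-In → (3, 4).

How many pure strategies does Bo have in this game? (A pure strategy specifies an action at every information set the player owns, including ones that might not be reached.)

4

Bo owns the node after t with actions {d, a} — two choices.
Bo owns the node after p with actions {D, W} — two choices.
A pure strategy fixes one action at each information set independently, so the count is the product 2 × 2 = 4.
(For reference, Ann has 8 pure strategies, giving a 4×8 normal-form matrix.)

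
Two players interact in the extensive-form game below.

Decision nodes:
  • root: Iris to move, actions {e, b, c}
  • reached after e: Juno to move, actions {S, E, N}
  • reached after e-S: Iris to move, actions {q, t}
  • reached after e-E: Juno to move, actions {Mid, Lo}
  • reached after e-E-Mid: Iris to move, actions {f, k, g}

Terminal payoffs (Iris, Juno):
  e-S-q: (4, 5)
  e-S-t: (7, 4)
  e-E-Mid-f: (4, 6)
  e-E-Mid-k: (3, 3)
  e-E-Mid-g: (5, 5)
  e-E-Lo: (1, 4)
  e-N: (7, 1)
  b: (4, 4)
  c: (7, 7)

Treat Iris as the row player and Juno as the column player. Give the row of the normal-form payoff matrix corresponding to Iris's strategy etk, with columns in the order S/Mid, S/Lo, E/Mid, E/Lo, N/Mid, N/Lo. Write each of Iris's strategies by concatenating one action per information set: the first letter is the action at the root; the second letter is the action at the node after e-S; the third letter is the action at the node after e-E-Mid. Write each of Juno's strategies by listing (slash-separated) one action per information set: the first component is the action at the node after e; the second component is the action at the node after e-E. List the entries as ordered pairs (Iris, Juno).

vs S/Mid: Iris plays e → Juno plays S at [e] → Iris plays t at [e-S] → (7, 4)
vs S/Lo: Iris plays e → Juno plays S at [e] → Iris plays t at [e-S] → (7, 4)
vs E/Mid: Iris plays e → Juno plays E at [e] → Juno plays Mid at [e-E] → Iris plays k at [e-E-Mid] → (3, 3)
vs E/Lo: Iris plays e → Juno plays E at [e] → Juno plays Lo at [e-E] → (1, 4)
vs N/Mid: Iris plays e → Juno plays N at [e] → (7, 1)
vs N/Lo: Iris plays e → Juno plays N at [e] → (7, 1)

(7,4) (7,4) (3,3) (1,4) (7,1) (7,1)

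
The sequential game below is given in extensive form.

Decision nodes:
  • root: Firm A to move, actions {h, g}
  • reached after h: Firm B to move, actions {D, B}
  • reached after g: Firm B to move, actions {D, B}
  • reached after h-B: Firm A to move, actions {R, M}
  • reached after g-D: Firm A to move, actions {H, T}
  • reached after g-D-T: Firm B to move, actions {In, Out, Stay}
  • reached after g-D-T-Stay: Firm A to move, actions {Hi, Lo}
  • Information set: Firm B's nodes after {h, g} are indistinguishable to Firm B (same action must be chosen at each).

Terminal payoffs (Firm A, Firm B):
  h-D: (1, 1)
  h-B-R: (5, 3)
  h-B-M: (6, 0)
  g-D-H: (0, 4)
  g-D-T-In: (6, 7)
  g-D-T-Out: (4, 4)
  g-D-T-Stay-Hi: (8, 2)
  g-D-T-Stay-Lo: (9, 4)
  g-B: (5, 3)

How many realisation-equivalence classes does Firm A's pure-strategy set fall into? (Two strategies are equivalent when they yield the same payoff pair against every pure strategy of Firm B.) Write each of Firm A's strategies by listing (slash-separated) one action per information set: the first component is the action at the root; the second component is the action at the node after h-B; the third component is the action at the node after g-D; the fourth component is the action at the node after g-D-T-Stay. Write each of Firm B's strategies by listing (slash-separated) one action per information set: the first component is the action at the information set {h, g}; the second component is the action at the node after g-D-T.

Firm A has 16 pure strategies: h/R/H/Hi, h/R/H/Lo, h/R/T/Hi, h/R/T/Lo, h/M/H/Hi, h/M/H/Lo, h/M/T/Hi, h/M/T/Lo, g/R/H/Hi, g/R/H/Lo, g/R/T/Hi, g/R/T/Lo, g/M/H/Hi, g/M/H/Lo, g/M/T/Hi, g/M/T/Lo. Columns: D/In, D/Out, D/Stay, B/In, B/Out, B/Stay.
{h/R/H/Hi, h/R/H/Lo, h/R/T/Hi, h/R/T/Lo} → row (1,1) (1,1) (1,1) (5,3) (5,3) (5,3)
{h/M/H/Hi, h/M/H/Lo, h/M/T/Hi, h/M/T/Lo} → row (1,1) (1,1) (1,1) (6,0) (6,0) (6,0)
{g/R/H/Hi, g/R/H/Lo, g/M/H/Hi, g/M/H/Lo} → row (0,4) (0,4) (0,4) (5,3) (5,3) (5,3)
{g/R/T/Hi, g/M/T/Hi} → row (6,7) (4,4) (8,2) (5,3) (5,3) (5,3)
{g/R/T/Lo, g/M/T/Lo} → row (6,7) (4,4) (9,4) (5,3) (5,3) (5,3)
That's 5 distinct rows out of 16 strategies.

5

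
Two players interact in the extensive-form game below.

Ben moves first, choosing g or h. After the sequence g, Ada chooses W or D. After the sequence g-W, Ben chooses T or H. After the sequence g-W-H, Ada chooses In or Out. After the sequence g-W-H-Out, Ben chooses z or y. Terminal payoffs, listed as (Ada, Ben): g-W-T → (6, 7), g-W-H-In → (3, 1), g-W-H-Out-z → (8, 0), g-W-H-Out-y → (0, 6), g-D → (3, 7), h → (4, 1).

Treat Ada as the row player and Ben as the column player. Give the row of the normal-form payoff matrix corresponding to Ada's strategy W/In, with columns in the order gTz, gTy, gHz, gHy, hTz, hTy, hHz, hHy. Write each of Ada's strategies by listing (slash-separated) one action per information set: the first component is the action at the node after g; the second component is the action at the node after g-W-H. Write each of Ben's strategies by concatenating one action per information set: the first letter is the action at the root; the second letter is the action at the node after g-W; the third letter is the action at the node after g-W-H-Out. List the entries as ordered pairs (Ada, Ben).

(6,7) (6,7) (3,1) (3,1) (4,1) (4,1) (4,1) (4,1)

vs gTz: Ben plays g → Ada plays W at [g] → Ben plays T at [g-W] → (6, 7)
vs gTy: Ben plays g → Ada plays W at [g] → Ben plays T at [g-W] → (6, 7)
vs gHz: Ben plays g → Ada plays W at [g] → Ben plays H at [g-W] → Ada plays In at [g-W-H] → (3, 1)
vs gHy: Ben plays g → Ada plays W at [g] → Ben plays H at [g-W] → Ada plays In at [g-W-H] → (3, 1)
vs hTz: Ben plays h → (4, 1)
vs hTy: Ben plays h → (4, 1)
vs hHz: Ben plays h → (4, 1)
vs hHy: Ben plays h → (4, 1)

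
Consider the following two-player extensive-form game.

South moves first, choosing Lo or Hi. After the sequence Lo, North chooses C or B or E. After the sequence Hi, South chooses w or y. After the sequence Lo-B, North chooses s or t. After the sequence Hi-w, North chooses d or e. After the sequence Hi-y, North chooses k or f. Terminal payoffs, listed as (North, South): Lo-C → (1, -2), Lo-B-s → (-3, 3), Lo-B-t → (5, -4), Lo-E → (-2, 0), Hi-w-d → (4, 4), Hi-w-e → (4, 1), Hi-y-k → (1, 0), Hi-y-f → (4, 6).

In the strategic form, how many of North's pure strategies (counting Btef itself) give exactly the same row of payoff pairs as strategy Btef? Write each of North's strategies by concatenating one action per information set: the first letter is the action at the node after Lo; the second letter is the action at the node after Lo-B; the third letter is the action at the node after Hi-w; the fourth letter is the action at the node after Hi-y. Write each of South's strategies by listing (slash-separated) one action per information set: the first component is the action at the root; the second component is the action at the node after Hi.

1

Row for Btef (columns Lo/w, Lo/y, Hi/w, Hi/y): (5,-4) (5,-4) (4,1) (4,6).
Every one of North's information sets is on the play path for some reply by South when North follows Btef.
Changing the action at any of them therefore changes at least one column, so only Btef itself gives this row.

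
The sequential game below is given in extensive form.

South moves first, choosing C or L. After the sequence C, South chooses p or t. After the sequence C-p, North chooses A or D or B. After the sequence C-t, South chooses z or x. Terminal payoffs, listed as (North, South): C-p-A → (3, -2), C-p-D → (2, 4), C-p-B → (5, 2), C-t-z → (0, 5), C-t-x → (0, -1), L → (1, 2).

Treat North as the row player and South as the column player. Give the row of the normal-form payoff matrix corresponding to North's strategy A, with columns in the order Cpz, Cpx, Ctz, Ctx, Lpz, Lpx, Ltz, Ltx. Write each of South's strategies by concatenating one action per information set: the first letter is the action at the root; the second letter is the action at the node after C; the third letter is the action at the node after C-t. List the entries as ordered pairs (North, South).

vs Cpz: South plays C → South plays p at [C] → North plays A at [C-p] → (3, -2)
vs Cpx: South plays C → South plays p at [C] → North plays A at [C-p] → (3, -2)
vs Ctz: South plays C → South plays t at [C] → South plays z at [C-t] → (0, 5)
vs Ctx: South plays C → South plays t at [C] → South plays x at [C-t] → (0, -1)
vs Lpz: South plays L → (1, 2)
vs Lpx: South plays L → (1, 2)
vs Ltz: South plays L → (1, 2)
vs Ltx: South plays L → (1, 2)

(3,-2) (3,-2) (0,5) (0,-1) (1,2) (1,2) (1,2) (1,2)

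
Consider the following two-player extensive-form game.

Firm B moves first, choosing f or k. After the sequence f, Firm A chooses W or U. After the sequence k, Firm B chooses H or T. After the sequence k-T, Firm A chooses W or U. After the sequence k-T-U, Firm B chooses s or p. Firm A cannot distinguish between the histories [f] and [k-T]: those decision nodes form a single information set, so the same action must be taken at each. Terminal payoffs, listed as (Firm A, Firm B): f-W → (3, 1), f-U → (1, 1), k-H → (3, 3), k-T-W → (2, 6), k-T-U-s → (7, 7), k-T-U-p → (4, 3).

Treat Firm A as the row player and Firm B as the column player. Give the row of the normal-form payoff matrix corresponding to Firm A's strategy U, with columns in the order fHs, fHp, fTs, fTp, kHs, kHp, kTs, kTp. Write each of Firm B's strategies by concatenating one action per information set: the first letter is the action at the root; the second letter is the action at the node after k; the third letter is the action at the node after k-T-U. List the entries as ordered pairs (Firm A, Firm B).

vs fHs: Firm B plays f → Firm A plays U at [f] → (1, 1)
vs fHp: Firm B plays f → Firm A plays U at [f] → (1, 1)
vs fTs: Firm B plays f → Firm A plays U at [f] → (1, 1)
vs fTp: Firm B plays f → Firm A plays U at [f] → (1, 1)
vs kHs: Firm B plays k → Firm B plays H at [k] → (3, 3)
vs kHp: Firm B plays k → Firm B plays H at [k] → (3, 3)
vs kTs: Firm B plays k → Firm B plays T at [k] → Firm A plays U at [k-T] → Firm B plays s at [k-T-U] → (7, 7)
vs kTp: Firm B plays k → Firm B plays T at [k] → Firm A plays U at [k-T] → Firm B plays p at [k-T-U] → (4, 3)

(1,1) (1,1) (1,1) (1,1) (3,3) (3,3) (7,7) (4,3)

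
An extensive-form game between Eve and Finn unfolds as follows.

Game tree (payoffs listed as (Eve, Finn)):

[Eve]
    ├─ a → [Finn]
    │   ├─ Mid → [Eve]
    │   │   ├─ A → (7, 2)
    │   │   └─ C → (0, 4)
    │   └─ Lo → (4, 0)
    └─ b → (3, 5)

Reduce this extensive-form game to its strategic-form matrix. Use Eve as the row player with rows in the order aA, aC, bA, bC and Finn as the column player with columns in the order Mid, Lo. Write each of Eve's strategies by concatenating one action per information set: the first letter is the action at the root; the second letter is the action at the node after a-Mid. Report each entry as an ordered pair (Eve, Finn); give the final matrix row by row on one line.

aA: (7,2) (4,0) | aC: (0,4) (4,0) | bA: (3,5) (3,5) | bC: (3,5) (3,5)

          Mid       Lo
  aA    (7,2)    (4,0)
  aC    (0,4)    (4,0)
  bA    (3,5)    (3,5)
  bC    (3,5)    (3,5)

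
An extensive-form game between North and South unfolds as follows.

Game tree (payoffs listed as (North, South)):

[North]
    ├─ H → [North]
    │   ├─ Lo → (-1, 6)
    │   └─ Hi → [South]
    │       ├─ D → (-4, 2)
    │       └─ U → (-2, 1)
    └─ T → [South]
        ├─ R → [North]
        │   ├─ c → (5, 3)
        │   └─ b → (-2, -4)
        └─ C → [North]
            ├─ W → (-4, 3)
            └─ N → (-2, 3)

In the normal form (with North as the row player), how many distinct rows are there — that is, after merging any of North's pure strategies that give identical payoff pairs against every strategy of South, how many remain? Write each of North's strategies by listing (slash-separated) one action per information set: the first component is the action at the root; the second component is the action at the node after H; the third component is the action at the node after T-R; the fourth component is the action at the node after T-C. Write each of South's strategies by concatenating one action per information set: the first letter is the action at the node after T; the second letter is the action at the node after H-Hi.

North has 16 pure strategies: H/Lo/c/W, H/Lo/c/N, H/Lo/b/W, H/Lo/b/N, H/Hi/c/W, H/Hi/c/N, H/Hi/b/W, H/Hi/b/N, T/Lo/c/W, T/Lo/c/N, T/Lo/b/W, T/Lo/b/N, T/Hi/c/W, T/Hi/c/N, T/Hi/b/W, T/Hi/b/N. Columns: RD, RU, CD, CU.
{H/Lo/c/W, H/Lo/c/N, H/Lo/b/W, H/Lo/b/N} → row (-1,6) (-1,6) (-1,6) (-1,6)
{H/Hi/c/W, H/Hi/c/N, H/Hi/b/W, H/Hi/b/N} → row (-4,2) (-2,1) (-4,2) (-2,1)
{T/Lo/c/W, T/Hi/c/W} → row (5,3) (5,3) (-4,3) (-4,3)
{T/Lo/c/N, T/Hi/c/N} → row (5,3) (5,3) (-2,3) (-2,3)
{T/Lo/b/W, T/Hi/b/W} → row (-2,-4) (-2,-4) (-4,3) (-4,3)
{T/Lo/b/N, T/Hi/b/N} → row (-2,-4) (-2,-4) (-2,3) (-2,3)
That's 6 distinct rows out of 16 strategies.

6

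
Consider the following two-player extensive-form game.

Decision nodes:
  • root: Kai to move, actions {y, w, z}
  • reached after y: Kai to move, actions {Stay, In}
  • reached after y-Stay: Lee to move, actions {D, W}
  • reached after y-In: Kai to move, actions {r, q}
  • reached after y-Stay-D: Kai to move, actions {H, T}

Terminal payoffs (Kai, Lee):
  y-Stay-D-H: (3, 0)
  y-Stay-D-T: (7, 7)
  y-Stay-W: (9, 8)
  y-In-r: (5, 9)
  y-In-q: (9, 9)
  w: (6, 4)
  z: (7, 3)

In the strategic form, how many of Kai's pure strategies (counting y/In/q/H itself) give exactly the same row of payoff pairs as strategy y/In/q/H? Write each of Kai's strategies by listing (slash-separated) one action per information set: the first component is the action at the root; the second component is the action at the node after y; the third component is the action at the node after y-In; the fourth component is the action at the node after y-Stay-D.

2

Row for y/In/q/H (columns D, W): (9,9) (9,9).
Under y/In/q/H, Kai's choice at the node after y-Stay-D can never be reached regardless of what Lee does, so varying those choices leaves every outcome unchanged.
Holding the reachable choices fixed and varying the unreachable one freely already gives 2 equivalent strategies.
No other strategy reproduces this row, so those 2 are the full class: y/In/q/H, y/In/q/T.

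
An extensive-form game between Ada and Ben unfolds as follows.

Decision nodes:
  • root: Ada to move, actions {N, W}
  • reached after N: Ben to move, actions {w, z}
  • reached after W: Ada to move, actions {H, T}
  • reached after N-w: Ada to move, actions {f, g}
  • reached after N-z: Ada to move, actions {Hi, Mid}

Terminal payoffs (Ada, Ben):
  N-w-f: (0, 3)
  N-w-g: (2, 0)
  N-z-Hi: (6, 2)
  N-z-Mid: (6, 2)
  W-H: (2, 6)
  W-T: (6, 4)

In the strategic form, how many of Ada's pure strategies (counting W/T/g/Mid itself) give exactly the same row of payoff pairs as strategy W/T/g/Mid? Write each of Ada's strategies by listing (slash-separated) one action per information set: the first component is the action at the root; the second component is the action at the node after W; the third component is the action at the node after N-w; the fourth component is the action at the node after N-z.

Row for W/T/g/Mid (columns w, z): (6,4) (6,4).
Under W/T/g/Mid, Ada's choice at the node after N-w and at the node after N-z can never be reached regardless of what Ben does, so varying those choices leaves every outcome unchanged.
Holding the reachable choices fixed and varying the unreachable ones freely already gives 2 × 2 = 4 equivalent strategies.
No other strategy reproduces this row, so those 4 are the full class: W/T/f/Hi, W/T/f/Mid, W/T/g/Hi, W/T/g/Mid.

4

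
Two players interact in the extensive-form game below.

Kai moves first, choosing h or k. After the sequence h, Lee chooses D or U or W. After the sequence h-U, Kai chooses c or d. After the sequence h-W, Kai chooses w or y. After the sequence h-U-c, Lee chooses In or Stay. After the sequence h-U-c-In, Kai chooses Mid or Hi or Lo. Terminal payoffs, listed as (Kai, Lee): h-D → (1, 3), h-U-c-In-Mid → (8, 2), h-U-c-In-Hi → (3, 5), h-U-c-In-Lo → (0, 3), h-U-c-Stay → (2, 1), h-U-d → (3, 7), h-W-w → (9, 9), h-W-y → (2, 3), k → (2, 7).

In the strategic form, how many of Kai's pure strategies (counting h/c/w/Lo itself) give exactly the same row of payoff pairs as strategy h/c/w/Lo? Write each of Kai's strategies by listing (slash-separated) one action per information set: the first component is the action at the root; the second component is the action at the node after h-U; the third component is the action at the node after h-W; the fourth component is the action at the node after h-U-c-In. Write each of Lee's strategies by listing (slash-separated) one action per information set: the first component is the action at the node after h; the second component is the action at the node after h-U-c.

Row for h/c/w/Lo (columns D/In, D/Stay, U/In, U/Stay, W/In, W/Stay): (1,3) (1,3) (0,3) (2,1) (9,9) (9,9).
Every one of Kai's information sets is on the play path for some reply by Lee when Kai follows h/c/w/Lo.
Changing the action at any of them therefore changes at least one column, so only h/c/w/Lo itself gives this row.

1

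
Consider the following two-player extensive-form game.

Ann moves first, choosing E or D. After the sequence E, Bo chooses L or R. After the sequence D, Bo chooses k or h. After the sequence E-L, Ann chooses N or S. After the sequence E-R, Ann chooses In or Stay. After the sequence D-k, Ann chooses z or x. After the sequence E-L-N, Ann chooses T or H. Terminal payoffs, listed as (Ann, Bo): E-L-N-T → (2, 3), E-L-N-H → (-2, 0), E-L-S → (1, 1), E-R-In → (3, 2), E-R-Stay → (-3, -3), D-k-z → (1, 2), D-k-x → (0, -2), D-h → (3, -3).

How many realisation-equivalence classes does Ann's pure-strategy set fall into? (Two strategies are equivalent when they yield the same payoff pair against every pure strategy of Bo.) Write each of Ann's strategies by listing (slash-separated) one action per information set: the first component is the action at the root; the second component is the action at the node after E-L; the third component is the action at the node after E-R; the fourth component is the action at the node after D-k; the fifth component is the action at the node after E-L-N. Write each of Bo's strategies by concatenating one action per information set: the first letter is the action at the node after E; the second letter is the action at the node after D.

Ann has 32 pure strategies: E/N/In/z/T, E/N/In/z/H, E/N/In/x/T, E/N/In/x/H, E/N/Stay/z/T, E/N/Stay/z/H, E/N/Stay/x/T, E/N/Stay/x/H, E/S/In/z/T, E/S/In/z/H, E/S/In/x/T, E/S/In/x/H, E/S/Stay/z/T, E/S/Stay/z/H, E/S/Stay/x/T, E/S/Stay/x/H, D/N/In/z/T, D/N/In/z/H, D/N/In/x/T, D/N/In/x/H, D/N/Stay/z/T, D/N/Stay/z/H, D/N/Stay/x/T, D/N/Stay/x/H, D/S/In/z/T, D/S/In/z/H, D/S/In/x/T, D/S/In/x/H, D/S/Stay/z/T, D/S/Stay/z/H, D/S/Stay/x/T, D/S/Stay/x/H. Columns: Lk, Lh, Rk, Rh.
{E/N/In/z/T, E/N/In/x/T} → row (2,3) (2,3) (3,2) (3,2)
{E/N/In/z/H, E/N/In/x/H} → row (-2,0) (-2,0) (3,2) (3,2)
{E/N/Stay/z/T, E/N/Stay/x/T} → row (2,3) (2,3) (-3,-3) (-3,-3)
{E/N/Stay/z/H, E/N/Stay/x/H} → row (-2,0) (-2,0) (-3,-3) (-3,-3)
{E/S/In/z/T, E/S/In/z/H, E/S/In/x/T, E/S/In/x/H} → row (1,1) (1,1) (3,2) (3,2)
{E/S/Stay/z/T, E/S/Stay/z/H, E/S/Stay/x/T, E/S/Stay/x/H} → row (1,1) (1,1) (-3,-3) (-3,-3)
{D/N/In/z/T, D/N/In/z/H, D/N/Stay/z/T, D/N/Stay/z/H, D/S/In/z/T, D/S/In/z/H, D/S/Stay/z/T, D/S/Stay/z/H} → row (1,2) (3,-3) (1,2) (3,-3)
{D/N/In/x/T, D/N/In/x/H, D/N/Stay/x/T, D/N/Stay/x/H, D/S/In/x/T, D/S/In/x/H, D/S/Stay/x/T, D/S/Stay/x/H} → row (0,-2) (3,-3) (0,-2) (3,-3)
That's 8 distinct rows out of 32 strategies.

8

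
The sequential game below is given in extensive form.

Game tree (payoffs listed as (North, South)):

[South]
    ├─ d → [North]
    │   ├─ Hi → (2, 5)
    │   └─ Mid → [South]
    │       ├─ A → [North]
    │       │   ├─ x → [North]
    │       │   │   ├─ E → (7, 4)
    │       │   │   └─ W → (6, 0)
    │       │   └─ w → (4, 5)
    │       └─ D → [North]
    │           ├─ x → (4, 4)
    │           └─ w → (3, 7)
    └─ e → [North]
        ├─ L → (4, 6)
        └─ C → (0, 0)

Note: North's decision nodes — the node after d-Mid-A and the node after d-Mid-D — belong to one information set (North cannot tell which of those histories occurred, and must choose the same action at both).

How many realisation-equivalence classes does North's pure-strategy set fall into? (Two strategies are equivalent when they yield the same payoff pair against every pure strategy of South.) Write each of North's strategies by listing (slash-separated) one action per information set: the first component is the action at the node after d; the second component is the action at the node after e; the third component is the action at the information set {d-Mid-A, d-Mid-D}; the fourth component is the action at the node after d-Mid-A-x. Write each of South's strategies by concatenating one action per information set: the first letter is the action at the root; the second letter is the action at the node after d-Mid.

8

North has 16 pure strategies: Hi/L/x/E, Hi/L/x/W, Hi/L/w/E, Hi/L/w/W, Hi/C/x/E, Hi/C/x/W, Hi/C/w/E, Hi/C/w/W, Mid/L/x/E, Mid/L/x/W, Mid/L/w/E, Mid/L/w/W, Mid/C/x/E, Mid/C/x/W, Mid/C/w/E, Mid/C/w/W. Columns: dA, dD, eA, eD.
{Hi/L/x/E, Hi/L/x/W, Hi/L/w/E, Hi/L/w/W} → row (2,5) (2,5) (4,6) (4,6)
{Hi/C/x/E, Hi/C/x/W, Hi/C/w/E, Hi/C/w/W} → row (2,5) (2,5) (0,0) (0,0)
{Mid/L/x/E} → row (7,4) (4,4) (4,6) (4,6)
{Mid/L/x/W} → row (6,0) (4,4) (4,6) (4,6)
{Mid/L/w/E, Mid/L/w/W} → row (4,5) (3,7) (4,6) (4,6)
{Mid/C/x/E} → row (7,4) (4,4) (0,0) (0,0)
{Mid/C/x/W} → row (6,0) (4,4) (0,0) (0,0)
{Mid/C/w/E, Mid/C/w/W} → row (4,5) (3,7) (0,0) (0,0)
That's 8 distinct rows out of 16 strategies.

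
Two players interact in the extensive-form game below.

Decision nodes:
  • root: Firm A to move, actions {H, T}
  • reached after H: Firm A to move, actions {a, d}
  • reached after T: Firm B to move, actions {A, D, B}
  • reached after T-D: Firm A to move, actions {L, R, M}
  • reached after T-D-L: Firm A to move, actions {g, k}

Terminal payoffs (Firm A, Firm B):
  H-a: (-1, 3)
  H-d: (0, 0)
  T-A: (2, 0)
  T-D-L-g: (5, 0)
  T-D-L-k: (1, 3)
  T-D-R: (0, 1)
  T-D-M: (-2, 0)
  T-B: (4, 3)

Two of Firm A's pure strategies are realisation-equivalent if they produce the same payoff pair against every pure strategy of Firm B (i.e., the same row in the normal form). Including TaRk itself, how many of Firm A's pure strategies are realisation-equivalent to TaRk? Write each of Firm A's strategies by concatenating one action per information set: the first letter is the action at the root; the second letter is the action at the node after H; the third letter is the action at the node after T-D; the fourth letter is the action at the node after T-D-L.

Row for TaRk (columns A, D, B): (2,0) (0,1) (4,3).
Under TaRk, Firm A's choice at the node after H and at the node after T-D-L can never be reached regardless of what Firm B does, so varying those choices leaves every outcome unchanged.
Holding the reachable choices fixed and varying the unreachable ones freely already gives 2 × 2 = 4 equivalent strategies.
No other strategy reproduces this row, so those 4 are the full class: TaRg, TaRk, TdRg, TdRk.

4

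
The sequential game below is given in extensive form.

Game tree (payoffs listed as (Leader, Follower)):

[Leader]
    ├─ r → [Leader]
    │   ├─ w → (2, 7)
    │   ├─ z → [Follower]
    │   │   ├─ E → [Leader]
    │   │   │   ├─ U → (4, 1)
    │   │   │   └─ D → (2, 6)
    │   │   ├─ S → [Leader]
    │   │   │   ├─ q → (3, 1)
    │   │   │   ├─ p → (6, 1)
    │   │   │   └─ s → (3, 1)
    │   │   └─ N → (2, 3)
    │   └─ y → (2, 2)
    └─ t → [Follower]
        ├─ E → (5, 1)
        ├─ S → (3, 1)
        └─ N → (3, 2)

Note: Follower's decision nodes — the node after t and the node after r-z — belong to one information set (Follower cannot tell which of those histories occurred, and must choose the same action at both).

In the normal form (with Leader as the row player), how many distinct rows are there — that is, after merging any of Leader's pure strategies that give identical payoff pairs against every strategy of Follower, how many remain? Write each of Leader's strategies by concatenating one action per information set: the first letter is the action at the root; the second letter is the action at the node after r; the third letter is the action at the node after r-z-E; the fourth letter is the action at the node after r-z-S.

Leader has 36 pure strategies: rwUq, rwUp, rwUs, rwDq, rwDp, rwDs, rzUq, rzUp, rzUs, rzDq, rzDp, rzDs, ryUq, ryUp, ryUs, ryDq, ryDp, ryDs, twUq, twUp, twUs, twDq, twDp, twDs, tzUq, tzUp, tzUs, tzDq, tzDp, tzDs, tyUq, tyUp, tyUs, tyDq, tyDp, tyDs. Columns: E, S, N.
{rwUq, rwUp, rwUs, rwDq, rwDp, rwDs} → row (2,7) (2,7) (2,7)
{rzUq, rzUs} → row (4,1) (3,1) (2,3)
{rzUp} → row (4,1) (6,1) (2,3)
{rzDq, rzDs} → row (2,6) (3,1) (2,3)
{rzDp} → row (2,6) (6,1) (2,3)
{ryUq, ryUp, ryUs, ryDq, ryDp, ryDs} → row (2,2) (2,2) (2,2)
{twUq, twUp, twUs, twDq, twDp, twDs, tzUq, tzUp, tzUs, tzDq, tzDp, tzDs, tyUq, tyUp, tyUs, tyDq, tyDp, tyDs} → row (5,1) (3,1) (3,2)
That's 7 distinct rows out of 36 strategies.

7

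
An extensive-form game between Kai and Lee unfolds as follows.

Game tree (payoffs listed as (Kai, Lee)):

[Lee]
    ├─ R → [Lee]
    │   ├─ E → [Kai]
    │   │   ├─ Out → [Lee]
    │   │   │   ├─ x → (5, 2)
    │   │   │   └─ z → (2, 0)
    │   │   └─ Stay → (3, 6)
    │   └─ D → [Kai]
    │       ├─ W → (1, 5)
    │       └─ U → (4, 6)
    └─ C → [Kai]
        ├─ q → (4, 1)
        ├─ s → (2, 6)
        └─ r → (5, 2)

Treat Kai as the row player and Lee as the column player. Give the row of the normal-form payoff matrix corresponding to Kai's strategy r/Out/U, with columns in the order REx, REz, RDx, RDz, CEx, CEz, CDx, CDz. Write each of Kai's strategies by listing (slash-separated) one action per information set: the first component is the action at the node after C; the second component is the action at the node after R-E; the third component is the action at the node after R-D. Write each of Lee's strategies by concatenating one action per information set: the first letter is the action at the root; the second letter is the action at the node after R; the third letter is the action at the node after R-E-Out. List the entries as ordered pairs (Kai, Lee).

(5,2) (2,0) (4,6) (4,6) (5,2) (5,2) (5,2) (5,2)

vs REx: Lee plays R → Lee plays E at [R] → Kai plays Out at [R-E] → Lee plays x at [R-E-Out] → (5, 2)
vs REz: Lee plays R → Lee plays E at [R] → Kai plays Out at [R-E] → Lee plays z at [R-E-Out] → (2, 0)
vs RDx: Lee plays R → Lee plays D at [R] → Kai plays U at [R-D] → (4, 6)
vs RDz: Lee plays R → Lee plays D at [R] → Kai plays U at [R-D] → (4, 6)
vs CEx: Lee plays C → Kai plays r at [C] → (5, 2)
vs CEz: Lee plays C → Kai plays r at [C] → (5, 2)
vs CDx: Lee plays C → Kai plays r at [C] → (5, 2)
vs CDz: Lee plays C → Kai plays r at [C] → (5, 2)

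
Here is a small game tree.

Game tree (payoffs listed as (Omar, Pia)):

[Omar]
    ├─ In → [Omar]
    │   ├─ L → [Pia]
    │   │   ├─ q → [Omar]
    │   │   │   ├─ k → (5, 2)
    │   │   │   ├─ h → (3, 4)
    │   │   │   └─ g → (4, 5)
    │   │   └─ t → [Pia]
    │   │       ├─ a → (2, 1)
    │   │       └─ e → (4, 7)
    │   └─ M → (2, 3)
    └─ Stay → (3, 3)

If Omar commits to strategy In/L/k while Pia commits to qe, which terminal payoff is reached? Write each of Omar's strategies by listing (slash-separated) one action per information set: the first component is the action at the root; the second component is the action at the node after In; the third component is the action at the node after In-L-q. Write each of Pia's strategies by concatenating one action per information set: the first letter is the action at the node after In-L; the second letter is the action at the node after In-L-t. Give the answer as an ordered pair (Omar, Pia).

Trace the play path from the root:
  Omar plays In
  Omar plays L at [In]
  Pia plays q at [In-L]
  Omar plays k at [In-L-q]
→ terminal payoff (5, 2).
(Pia's choice at the node after In-L-t is never reached on this path, so it doesn't affect the outcome.)

(5, 2)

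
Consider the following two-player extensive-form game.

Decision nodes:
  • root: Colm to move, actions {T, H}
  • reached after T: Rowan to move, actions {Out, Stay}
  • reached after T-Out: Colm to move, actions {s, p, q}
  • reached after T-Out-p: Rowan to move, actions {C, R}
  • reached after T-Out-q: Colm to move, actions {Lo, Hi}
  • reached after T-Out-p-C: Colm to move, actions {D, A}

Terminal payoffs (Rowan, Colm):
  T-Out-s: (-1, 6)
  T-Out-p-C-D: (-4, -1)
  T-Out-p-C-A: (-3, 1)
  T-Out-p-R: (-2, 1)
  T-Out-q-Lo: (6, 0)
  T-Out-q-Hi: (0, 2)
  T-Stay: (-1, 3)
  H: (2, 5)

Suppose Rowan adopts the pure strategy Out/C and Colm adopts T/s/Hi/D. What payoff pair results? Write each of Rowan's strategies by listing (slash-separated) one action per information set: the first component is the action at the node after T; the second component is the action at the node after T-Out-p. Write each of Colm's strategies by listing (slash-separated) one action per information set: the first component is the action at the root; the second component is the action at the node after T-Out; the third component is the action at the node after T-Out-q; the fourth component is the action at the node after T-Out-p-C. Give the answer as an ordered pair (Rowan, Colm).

(-1, 6)

Trace the play path from the root:
  Colm plays T
  Rowan plays Out at [T]
  Colm plays s at [T-Out]
→ terminal payoff (-1, 6).
(Rowan's choice at the node after T-Out-p is never reached on this path, so it doesn't affect the outcome.)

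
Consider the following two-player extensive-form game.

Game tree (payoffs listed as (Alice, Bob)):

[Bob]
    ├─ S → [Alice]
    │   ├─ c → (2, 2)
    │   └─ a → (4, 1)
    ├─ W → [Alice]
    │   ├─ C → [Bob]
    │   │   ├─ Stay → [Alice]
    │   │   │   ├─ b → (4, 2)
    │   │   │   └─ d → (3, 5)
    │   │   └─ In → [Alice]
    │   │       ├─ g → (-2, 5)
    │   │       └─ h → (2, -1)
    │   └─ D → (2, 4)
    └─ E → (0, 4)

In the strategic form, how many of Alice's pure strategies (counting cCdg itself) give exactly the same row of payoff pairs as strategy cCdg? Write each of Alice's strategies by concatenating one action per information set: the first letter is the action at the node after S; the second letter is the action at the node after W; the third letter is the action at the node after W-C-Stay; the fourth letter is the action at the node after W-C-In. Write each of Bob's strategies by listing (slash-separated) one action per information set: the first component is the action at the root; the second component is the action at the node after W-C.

1

Row for cCdg (columns S/Stay, S/In, W/Stay, W/In, E/Stay, E/In): (2,2) (2,2) (3,5) (-2,5) (0,4) (0,4).
Every one of Alice's information sets is on the play path for some reply by Bob when Alice follows cCdg.
Changing the action at any of them therefore changes at least one column, so only cCdg itself gives this row.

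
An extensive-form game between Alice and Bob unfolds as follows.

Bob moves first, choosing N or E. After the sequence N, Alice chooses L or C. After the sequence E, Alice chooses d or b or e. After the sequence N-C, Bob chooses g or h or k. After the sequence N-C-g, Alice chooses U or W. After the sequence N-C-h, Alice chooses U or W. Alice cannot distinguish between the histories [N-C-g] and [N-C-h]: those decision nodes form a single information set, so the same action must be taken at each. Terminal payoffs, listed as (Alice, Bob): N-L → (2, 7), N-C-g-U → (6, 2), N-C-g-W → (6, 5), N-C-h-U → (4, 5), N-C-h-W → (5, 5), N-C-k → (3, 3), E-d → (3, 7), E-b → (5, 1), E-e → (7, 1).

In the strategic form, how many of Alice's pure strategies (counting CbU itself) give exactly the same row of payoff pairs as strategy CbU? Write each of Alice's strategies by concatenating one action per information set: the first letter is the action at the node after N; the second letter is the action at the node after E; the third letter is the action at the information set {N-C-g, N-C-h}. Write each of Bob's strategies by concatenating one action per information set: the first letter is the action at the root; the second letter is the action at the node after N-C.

1

Row for CbU (columns Ng, Nh, Nk, Eg, Eh, Ek): (6,2) (4,5) (3,3) (5,1) (5,1) (5,1).
Every one of Alice's information sets is on the play path for some reply by Bob when Alice follows CbU.
Changing the action at any of them therefore changes at least one column, so only CbU itself gives this row.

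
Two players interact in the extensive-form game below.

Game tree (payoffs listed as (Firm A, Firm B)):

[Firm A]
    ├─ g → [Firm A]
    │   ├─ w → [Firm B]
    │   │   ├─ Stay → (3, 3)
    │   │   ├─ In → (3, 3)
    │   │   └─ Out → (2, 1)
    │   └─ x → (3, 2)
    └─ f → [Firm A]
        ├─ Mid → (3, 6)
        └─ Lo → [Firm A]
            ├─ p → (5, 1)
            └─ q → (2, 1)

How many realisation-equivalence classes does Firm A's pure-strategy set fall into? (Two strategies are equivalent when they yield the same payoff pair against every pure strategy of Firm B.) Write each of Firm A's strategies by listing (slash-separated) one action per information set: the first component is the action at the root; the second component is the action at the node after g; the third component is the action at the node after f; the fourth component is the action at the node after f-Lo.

5

Firm A has 16 pure strategies: g/w/Mid/p, g/w/Mid/q, g/w/Lo/p, g/w/Lo/q, g/x/Mid/p, g/x/Mid/q, g/x/Lo/p, g/x/Lo/q, f/w/Mid/p, f/w/Mid/q, f/w/Lo/p, f/w/Lo/q, f/x/Mid/p, f/x/Mid/q, f/x/Lo/p, f/x/Lo/q. Columns: Stay, In, Out.
{g/w/Mid/p, g/w/Mid/q, g/w/Lo/p, g/w/Lo/q} → row (3,3) (3,3) (2,1)
{g/x/Mid/p, g/x/Mid/q, g/x/Lo/p, g/x/Lo/q} → row (3,2) (3,2) (3,2)
{f/w/Mid/p, f/w/Mid/q, f/x/Mid/p, f/x/Mid/q} → row (3,6) (3,6) (3,6)
{f/w/Lo/p, f/x/Lo/p} → row (5,1) (5,1) (5,1)
{f/w/Lo/q, f/x/Lo/q} → row (2,1) (2,1) (2,1)
That's 5 distinct rows out of 16 strategies.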